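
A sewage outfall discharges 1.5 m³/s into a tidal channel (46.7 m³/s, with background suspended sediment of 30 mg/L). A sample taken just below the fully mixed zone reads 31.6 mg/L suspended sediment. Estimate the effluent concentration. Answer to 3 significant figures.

81.4 mg/L

Mass balance: 46.70·30.00 + 1.500·Cₑ = 48.20·31.60
→ Cₑ = (48.20·31.60 − 46.70·30.00) / 1.500 = 81.41 mg/L.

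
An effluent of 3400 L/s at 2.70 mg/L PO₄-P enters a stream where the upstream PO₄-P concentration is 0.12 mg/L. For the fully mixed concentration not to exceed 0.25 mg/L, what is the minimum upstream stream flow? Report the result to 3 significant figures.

64100 L/s

Set C_mix = 0.25: (Q·0.1200 + 3400·2.700) / (Q + 3400) = 0.25
→ Q = 3400·(2.700 − 0.25)/(0.25 − 0.1200) = 64080 L/s.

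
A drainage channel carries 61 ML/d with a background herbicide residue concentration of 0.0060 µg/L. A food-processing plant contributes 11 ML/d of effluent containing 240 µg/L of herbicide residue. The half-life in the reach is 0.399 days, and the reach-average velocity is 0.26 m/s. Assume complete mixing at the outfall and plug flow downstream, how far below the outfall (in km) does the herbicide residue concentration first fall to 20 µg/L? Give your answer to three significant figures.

7.84 km

After mixing, C = (61.00·0.006000 + 11.00·240.0) / 72.00 = 2640/72.00 = 36.67 µg/L.
Half-life 0.399 d → k = ln 2 / 0.399 = 1.737 d⁻¹.
Set 36.67·exp(−k·t) = 20 → t = ln(36.67/20)/k = 30150 s = 8.376 h.
Distance = v·t = 0.26·30150 = 7840 m = 7.840 km.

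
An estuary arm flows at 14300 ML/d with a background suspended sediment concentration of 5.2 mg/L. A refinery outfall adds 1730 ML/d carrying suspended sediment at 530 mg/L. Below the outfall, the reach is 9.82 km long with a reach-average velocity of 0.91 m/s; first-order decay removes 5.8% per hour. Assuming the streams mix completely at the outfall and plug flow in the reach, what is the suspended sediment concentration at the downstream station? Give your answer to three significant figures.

51.7 mg/L

Mass balance: C = (14300·5.200 + 1730·530.0) / 16030 = 991300/16030 = 61.84 mg/L.
Travel time t = 9.82·1000 / 0.91 = 10790 s = 2.998 h.
5.8%/h lost → k = −ln(1 − 0.058) = 0.05975 h⁻¹.
Applying C = C₀e^(−kt): 61.84 × 0.8360 = 51.70 mg/L.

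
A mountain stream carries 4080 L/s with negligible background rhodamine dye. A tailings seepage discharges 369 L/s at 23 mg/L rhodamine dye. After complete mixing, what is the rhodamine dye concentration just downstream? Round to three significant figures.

1.91 mg/L

Mass balance: C = (4080·0 + 369.0·23.00) / 4449 = 8487/4449 = 1.908 mg/L.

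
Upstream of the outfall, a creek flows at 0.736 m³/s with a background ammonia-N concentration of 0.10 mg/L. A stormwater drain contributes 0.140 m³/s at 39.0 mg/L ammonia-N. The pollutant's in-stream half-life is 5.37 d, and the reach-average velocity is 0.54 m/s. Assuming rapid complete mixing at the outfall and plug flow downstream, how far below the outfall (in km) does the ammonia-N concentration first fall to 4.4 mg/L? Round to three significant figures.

131 km

After mixing, C = (0.7360·0.1000 + 0.1400·39.00) / 0.8760 = 5.534/0.8760 = 6.317 mg/L.
Half-life 5.37 d → k = ln 2 / 5.37 = 0.1291 d⁻¹.
Set 6.317·exp(−k·t) = 4.4 → t = ln(6.317/4.4)/k = 242100 s = 67.24 h.
Distance = v·t = 0.54·242100 = 130700 m = 130.7 km.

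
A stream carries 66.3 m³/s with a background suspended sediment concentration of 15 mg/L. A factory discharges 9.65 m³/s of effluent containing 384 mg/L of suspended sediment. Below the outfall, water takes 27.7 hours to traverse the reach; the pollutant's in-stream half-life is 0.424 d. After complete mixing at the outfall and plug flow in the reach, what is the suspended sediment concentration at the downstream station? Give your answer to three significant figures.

Mass balance: C = (66.30·15.00 + 9.650·384.0) / 75.95 = 4700/75.95 = 61.88 mg/L.
Half-life 0.424 d → k = ln 2 / 0.424 = 1.635 d⁻¹.
Applying C = C₀e^(−kt): 61.88 × 0.1516 = 9.379 mg/L.

9.38 mg/L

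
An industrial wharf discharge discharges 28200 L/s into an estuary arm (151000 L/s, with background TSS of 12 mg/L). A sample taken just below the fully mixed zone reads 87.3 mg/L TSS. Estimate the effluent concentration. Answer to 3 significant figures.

Mass balance: 151000·12.00 + 28200·Cₑ = 179200·87.30
→ Cₑ = (179200·87.30 − 151000·12.00) / 28200 = 490.5 mg/L.

491 mg/L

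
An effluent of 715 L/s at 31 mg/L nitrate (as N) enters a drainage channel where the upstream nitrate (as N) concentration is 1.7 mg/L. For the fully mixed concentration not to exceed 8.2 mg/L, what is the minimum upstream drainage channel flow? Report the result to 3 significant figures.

Set C_mix = 8.2: (Q·1.700 + 715.0·31.00) / (Q + 715.0) = 8.2
→ Q = 715.0·(31.00 − 8.2)/(8.2 − 1.700) = 2508 L/s.

2510 L/s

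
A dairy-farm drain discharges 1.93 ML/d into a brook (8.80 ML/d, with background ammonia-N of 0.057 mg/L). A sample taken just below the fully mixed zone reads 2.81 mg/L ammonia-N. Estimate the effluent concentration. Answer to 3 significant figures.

Mass balance: 8.800·0.05700 + 1.930·Cₑ = 10.73·2.810
→ Cₑ = (10.73·2.810 − 8.800·0.05700) / 1.930 = 15.36 mg/L.

15.4 mg/L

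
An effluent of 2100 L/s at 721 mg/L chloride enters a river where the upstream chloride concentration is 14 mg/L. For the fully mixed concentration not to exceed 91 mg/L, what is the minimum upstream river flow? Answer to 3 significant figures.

17200 L/s

Set C_mix = 91: (Q·14.00 + 2100·721.0) / (Q + 2100) = 91
→ Q = 2100·(721.0 − 91)/(91 − 14.00) = 17180 L/s.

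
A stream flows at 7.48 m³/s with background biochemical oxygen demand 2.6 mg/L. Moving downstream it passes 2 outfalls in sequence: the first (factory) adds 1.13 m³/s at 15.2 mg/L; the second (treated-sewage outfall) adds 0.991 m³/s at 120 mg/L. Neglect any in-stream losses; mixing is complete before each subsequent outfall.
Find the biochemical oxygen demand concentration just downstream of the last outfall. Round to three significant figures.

Outfall 1: combined Q = 8.610 m³/s; C = (7.480·2.600 + 1.130·15.20)/8.610 = 4.254 mg/L.
Outfall 2: combined Q = 9.601 m³/s; C = (8.610·4.254 + 0.9910·120.0)/9.601 = 16.20 mg/L.

16.2 mg/L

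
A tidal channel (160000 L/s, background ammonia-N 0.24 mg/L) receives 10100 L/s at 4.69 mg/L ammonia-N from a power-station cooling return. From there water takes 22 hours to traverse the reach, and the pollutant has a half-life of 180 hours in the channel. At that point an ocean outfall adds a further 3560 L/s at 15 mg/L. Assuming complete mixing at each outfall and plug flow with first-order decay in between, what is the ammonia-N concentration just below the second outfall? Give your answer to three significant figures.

0.761 mg/L

Mass balance: C = (160000·0.2400 + 10100·4.690) / 170100 = 85770/170100 = 0.5042 mg/L; combined flow 170100 L/s.
Half-life 180 h → k = ln 2 / 180 = 0.003851 h⁻¹ = 0.09242 d⁻¹.
Decay over the reach: 0.5042·exp(−kt) = 0.5042·0.9188 = 0.4633 mg/L.
At the second outfall, C = (170100·0.4633 + 3560·15.00) / (170100 + 3560) = 0.7613 mg/L.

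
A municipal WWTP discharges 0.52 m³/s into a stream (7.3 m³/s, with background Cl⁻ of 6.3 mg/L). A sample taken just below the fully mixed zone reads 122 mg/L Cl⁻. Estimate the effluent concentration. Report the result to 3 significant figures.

1750 mg/L

Mass balance: 7.300·6.300 + 0.5200·Cₑ = 7.820·122.0
→ Cₑ = (7.820·122.0 − 7.300·6.300) / 0.5200 = 1746 mg/L.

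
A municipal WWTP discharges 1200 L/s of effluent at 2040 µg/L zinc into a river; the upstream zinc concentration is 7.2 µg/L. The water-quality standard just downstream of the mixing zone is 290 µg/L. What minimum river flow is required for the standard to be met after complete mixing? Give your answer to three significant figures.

Set C_mix = 290: (Q·7.200 + 1200·2040) / (Q + 1200) = 290
→ Q = 1200·(2040 − 290)/(290 − 7.200) = 7426 L/s.

7430 L/s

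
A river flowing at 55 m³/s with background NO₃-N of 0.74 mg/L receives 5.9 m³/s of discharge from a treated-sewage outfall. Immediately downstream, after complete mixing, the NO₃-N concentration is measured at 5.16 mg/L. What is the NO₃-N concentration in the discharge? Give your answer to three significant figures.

46.4 mg/L

Mass balance: 55.00·0.7400 + 5.900·Cₑ = 60.90·5.160
→ Cₑ = (60.90·5.160 − 55.00·0.7400) / 5.900 = 46.36 mg/L.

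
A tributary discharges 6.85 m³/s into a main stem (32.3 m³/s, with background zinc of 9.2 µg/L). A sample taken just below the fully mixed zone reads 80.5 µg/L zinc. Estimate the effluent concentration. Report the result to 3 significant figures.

Mass balance: 32.30·9.200 + 6.850·Cₑ = 39.15·80.50
→ Cₑ = (39.15·80.50 − 32.30·9.200) / 6.850 = 416.7 µg/L.

417 µg/L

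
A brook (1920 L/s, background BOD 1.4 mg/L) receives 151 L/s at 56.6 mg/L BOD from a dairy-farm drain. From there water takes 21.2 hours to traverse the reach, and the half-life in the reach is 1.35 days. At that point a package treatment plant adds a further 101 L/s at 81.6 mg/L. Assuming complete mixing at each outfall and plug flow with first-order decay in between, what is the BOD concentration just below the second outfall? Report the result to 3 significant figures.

Conservation of mass: C = (1920·1.400 + 151.0·56.60) / 2071 = 11230/2071 = 5.425 mg/L; combined flow 2071 L/s.
Half-life 1.35 d → k = ln 2 / 1.35 = 0.5134 d⁻¹.
Applying C = C₀e^(−kt): 5.425 × 0.6354 = 3.447 mg/L.
Second outfall: C = (2071·3.447 + 101.0·81.60)/2172 = 7.081 mg/L.

7.08 mg/L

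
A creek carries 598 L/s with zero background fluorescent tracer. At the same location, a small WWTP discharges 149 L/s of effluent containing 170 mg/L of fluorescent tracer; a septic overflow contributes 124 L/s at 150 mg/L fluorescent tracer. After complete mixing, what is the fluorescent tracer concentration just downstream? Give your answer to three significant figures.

Mixed concentration C = ΣQC/ΣQ = (598.0·0 + 149.0·170.0 + 124.0·150.0) / 871.0 = 43930/871.0 = 50.44 mg/L.

50.4 mg/L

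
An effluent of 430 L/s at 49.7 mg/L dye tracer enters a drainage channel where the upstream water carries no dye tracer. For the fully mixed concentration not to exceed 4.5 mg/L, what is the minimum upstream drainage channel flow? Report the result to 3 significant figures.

Set C_mix = 4.5: (Q·0 + 430.0·49.70) / (Q + 430.0) = 4.5
→ Q = 430.0·(49.70 − 4.5)/(4.5 − 0) = 4319 L/s.

4320 L/s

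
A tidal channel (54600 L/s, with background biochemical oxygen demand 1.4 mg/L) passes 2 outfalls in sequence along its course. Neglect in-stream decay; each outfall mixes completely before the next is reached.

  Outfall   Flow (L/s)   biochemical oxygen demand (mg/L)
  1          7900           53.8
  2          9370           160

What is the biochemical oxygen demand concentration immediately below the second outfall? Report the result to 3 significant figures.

Outfall 1: combined Q = 62500 L/s; C = (54600·1.400 + 7900·53.80)/62500 = 8.023 mg/L.
Outfall 2: combined Q = 71870 L/s; C = (62500·8.023 + 9370·160.0)/71870 = 27.84 mg/L.

27.8 mg/L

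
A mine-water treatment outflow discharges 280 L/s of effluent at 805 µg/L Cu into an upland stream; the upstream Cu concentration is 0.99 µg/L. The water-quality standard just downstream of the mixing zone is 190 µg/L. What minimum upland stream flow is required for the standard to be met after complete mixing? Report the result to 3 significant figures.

Set C_mix = 190: (Q·0.9900 + 280.0·805.0) / (Q + 280.0) = 190
→ Q = 280.0·(805.0 − 190)/(190 − 0.9900) = 911.1 L/s.

911 L/s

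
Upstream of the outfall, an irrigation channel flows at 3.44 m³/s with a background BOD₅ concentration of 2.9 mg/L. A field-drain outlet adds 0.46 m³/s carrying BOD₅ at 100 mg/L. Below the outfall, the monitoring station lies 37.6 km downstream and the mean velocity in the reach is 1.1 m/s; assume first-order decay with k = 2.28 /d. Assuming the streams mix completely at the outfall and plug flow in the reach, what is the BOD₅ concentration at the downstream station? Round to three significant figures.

5.82 mg/L

Mass balance: C = (3.440·2.900 + 0.4600·100.0) / 3.900 = 55.98/3.900 = 14.35 mg/L.
Travel time t = 37.6·1000 / 1.1 = 34180 s = 9.495 h.
After decay, C = 14.35 × e^(−kt) = 14.35 × 0.4057 = 5.824 mg/L.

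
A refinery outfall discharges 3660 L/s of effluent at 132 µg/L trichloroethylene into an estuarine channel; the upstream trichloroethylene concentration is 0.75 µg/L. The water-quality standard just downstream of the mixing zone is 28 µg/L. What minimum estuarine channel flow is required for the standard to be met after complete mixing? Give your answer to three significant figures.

14000 L/s

Set C_mix = 28: (Q·0.7500 + 3660·132.0) / (Q + 3660) = 28
→ Q = 3660·(132.0 − 28)/(28 − 0.7500) = 13970 L/s.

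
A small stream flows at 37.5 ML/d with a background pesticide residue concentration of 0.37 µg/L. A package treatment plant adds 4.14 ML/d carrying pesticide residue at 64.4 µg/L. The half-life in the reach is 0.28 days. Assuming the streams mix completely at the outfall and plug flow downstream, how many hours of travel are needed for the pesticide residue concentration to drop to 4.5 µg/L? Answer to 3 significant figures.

Flow-weighted average: C = (37.50·0.3700 + 4.140·64.40) / 41.64 = 280.5/41.64 = 6.736 µg/L.
Half-life 0.28 d → k = ln 2 / 0.28 = 2.476 d⁻¹.
6.736·exp(−k·t) = 4.5 → t = ln(6.736/4.5)/k = 14080 s = 3.911 h.

3.91 h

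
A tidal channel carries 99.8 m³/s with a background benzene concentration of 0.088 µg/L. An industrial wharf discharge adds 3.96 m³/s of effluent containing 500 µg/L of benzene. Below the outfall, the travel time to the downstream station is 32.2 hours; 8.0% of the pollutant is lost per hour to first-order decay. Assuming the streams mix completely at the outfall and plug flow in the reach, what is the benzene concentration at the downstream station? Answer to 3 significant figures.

1.31 µg/L

Mixed concentration C = ΣQC/ΣQ = (99.80·0.08800 + 3.960·500.0) / 103.8 = 1989/103.8 = 19.17 µg/L.
8.0%/h lost → k = −ln(1 − 0.08) = 0.08338 h⁻¹.
Decay over the reach: 19.17·exp(−kt) = 19.17·0.06823 = 1.308 µg/L.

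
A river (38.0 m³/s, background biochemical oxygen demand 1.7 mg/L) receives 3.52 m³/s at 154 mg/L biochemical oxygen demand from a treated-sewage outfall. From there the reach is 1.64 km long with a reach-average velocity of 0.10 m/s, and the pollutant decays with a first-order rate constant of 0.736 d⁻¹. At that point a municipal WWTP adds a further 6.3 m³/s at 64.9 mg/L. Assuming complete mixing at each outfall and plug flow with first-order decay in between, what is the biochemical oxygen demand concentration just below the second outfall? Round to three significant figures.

19.6 mg/L

Conservation of mass: C = (38.00·1.700 + 3.520·154.0) / 41.52 = 606.7/41.52 = 14.61 mg/L; combined flow 41.52 m³/s.
Travel time t = 1.64·1000 / 0.10 = 16400 s = 4.556 h.
First-order decay: C = 14.61·exp(−k·t) = 14.61·0.8696 = 12.71 mg/L.
At the second outfall, C = (41.52·12.71 + 6.300·64.90) / (41.52 + 6.300) = 19.58 mg/L.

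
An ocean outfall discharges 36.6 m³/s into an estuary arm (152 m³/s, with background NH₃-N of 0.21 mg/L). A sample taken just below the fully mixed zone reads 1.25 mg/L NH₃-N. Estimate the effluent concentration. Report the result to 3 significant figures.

Mass balance: 152.0·0.2100 + 36.60·Cₑ = 188.6·1.250
→ Cₑ = (188.6·1.250 − 152.0·0.2100) / 36.60 = 5.569 mg/L.

5.57 mg/L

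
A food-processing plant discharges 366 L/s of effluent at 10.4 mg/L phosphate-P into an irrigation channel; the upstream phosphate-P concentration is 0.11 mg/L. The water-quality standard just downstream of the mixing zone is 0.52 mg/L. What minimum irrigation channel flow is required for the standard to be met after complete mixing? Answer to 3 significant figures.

8820 L/s

Set C_mix = 0.52: (Q·0.1100 + 366.0·10.40) / (Q + 366.0) = 0.52
→ Q = 366.0·(10.40 − 0.52)/(0.52 − 0.1100) = 8820 L/s.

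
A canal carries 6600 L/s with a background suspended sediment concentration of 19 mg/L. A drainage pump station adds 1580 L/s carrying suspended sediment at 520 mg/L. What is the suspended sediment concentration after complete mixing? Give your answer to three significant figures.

116 mg/L

Conservation of mass: C = (6600·19.00 + 1580·520.0) / 8180 = 947000/8180 = 115.8 mg/L.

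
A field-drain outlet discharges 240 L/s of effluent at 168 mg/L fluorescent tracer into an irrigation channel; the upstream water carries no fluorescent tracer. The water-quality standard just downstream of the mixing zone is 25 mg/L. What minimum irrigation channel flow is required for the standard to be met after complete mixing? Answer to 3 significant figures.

1370 L/s

Set C_mix = 25: (Q·0 + 240.0·168.0) / (Q + 240.0) = 25
→ Q = 240.0·(168.0 − 25)/(25 − 0) = 1373 L/s.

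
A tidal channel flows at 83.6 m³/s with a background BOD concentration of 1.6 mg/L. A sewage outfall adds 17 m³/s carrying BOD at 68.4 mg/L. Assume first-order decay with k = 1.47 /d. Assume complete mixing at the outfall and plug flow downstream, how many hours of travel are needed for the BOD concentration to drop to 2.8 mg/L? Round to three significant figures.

Conservation of mass: C = (83.60·1.600 + 17.00·68.40) / 100.6 = 1297/100.6 = 12.89 mg/L.
12.89·exp(−k·t) = 2.8 → t = ln(12.89/2.8)/k = 89730 s = 24.93 h.

24.9 h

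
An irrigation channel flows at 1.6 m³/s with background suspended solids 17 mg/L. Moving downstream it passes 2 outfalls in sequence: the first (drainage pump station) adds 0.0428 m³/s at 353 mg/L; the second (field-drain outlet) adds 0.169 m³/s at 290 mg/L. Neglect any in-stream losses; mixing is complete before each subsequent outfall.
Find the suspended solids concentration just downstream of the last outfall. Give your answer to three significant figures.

After outfall 1: Q = 1.600 + 0.04280 = 1.643 m³/s; C = (1.600·17.00 + 0.04280·353.0)/1.643 = 25.75 mg/L.
After outfall 2: Q = 1.643 + 0.1690 = 1.812 m³/s; C = (1.643·25.75 + 0.1690·290.0)/1.812 = 50.40 mg/L.

50.4 mg/L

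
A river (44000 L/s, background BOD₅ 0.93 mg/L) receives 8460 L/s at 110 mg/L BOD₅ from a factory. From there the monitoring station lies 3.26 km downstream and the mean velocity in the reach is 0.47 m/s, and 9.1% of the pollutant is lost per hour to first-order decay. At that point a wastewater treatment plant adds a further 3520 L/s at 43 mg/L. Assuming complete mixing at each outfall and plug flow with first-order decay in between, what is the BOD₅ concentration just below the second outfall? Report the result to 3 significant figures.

Mixed concentration C = ΣQC/ΣQ = (44000·0.9300 + 8460·110.0) / 52460 = 971500/52460 = 18.52 mg/L; combined flow 52460 L/s.
Travel time t = 3.26·1000 / 0.47 = 6936 s = 1.927 h.
9.1%/h lost → k = −ln(1 − 0.091) = 0.09541 h⁻¹.
Decay over the reach: 18.52·exp(−kt) = 18.52·0.8321 = 15.41 mg/L.
Second outfall: C = (52460·15.41 + 3520·43.00)/55980 = 17.14 mg/L.

17.1 mg/L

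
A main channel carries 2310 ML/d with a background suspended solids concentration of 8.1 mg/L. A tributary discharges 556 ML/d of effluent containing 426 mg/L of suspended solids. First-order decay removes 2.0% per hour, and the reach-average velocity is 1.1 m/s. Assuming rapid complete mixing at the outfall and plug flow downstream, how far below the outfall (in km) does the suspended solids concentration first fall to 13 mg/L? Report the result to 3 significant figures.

Conservation of mass: C = (2310·8.100 + 556.0·426.0) / 2866 = 255600/2866 = 89.17 mg/L.
2.0%/h lost → k = −ln(1 − 0.02) = 0.02020 h⁻¹.
Set 89.17·exp(−k·t) = 13 → t = ln(89.17/13)/k = 343100 s = 95.31 h.
Distance = v·t = 1.1·343100 = 377400 m = 377.4 km.

377 km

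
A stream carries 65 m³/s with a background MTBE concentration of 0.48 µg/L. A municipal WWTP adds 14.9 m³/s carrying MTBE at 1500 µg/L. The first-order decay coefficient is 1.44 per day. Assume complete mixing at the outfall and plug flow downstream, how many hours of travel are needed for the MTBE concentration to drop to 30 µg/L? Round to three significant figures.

Conservation of mass: C = (65.00·0.4800 + 14.90·1500) / 79.90 = 22380/79.90 = 280.1 µg/L.
280.1·exp(−k·t) = 30 → t = ln(280.1/30)/k = 134000 s = 37.23 h.

37.2 h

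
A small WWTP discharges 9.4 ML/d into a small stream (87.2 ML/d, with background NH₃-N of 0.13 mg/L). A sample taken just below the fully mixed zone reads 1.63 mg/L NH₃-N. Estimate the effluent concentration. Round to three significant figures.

15.5 mg/L

Mass balance: 87.20·0.1300 + 9.400·Cₑ = 96.60·1.630
→ Cₑ = (96.60·1.630 − 87.20·0.1300) / 9.400 = 15.54 mg/L.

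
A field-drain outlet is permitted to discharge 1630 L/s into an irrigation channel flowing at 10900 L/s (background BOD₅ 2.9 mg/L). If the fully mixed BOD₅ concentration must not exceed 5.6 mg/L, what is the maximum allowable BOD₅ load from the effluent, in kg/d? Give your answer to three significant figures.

Mass balance at the limit: 10900·2.900 + 1630·Cₑ = 12530·5.6 → Cₑ = 23.66 mg/L.
1630 L/s = 1.630 m³/s. Load = 1.630 m³/s × 23.66 g/m³ × 86 400 s/d = 3331 kg/d.

3330 kg/d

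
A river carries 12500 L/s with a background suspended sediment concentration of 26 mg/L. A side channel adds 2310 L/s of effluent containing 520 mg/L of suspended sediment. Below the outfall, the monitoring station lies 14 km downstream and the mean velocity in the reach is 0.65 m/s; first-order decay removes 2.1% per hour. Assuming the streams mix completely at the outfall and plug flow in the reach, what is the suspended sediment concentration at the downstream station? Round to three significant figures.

90.8 mg/L

Flow-weighted average: C = (12500·26.00 + 2310·520.0) / 14810 = 1526000/14810 = 103.1 mg/L.
Travel time t = 14·1000 / 0.65 = 21540 s = 5.983 h.
2.1%/h lost → k = −ln(1 − 0.021) = 0.02122 h⁻¹.
Applying C = C₀e^(−kt): 103.1 × 0.8808 = 90.76 mg/L.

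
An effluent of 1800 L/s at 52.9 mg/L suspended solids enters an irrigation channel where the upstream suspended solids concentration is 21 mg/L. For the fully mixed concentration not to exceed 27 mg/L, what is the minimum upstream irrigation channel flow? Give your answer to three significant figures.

Set C_mix = 27: (Q·21.00 + 1800·52.90) / (Q + 1800) = 27
→ Q = 1800·(52.90 − 27)/(27 − 21.00) = 7770 L/s.

7770 L/s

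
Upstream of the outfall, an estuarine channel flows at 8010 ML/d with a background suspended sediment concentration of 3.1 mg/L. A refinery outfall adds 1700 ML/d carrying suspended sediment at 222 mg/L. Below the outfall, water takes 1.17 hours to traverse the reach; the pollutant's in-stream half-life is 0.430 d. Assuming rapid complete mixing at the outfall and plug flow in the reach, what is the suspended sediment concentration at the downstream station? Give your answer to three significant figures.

38.3 mg/L

After mixing, C = (8010·3.100 + 1700·222.0) / 9710 = 402200/9710 = 41.42 mg/L.
Half-life 0.430 d → k = ln 2 / 0.430 = 1.612 d⁻¹.
Decay over the reach: 41.42·exp(−kt) = 41.42·0.9244 = 38.29 mg/L.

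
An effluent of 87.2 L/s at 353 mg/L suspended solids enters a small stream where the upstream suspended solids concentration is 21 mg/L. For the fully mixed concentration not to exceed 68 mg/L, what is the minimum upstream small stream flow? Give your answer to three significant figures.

Set C_mix = 68: (Q·21.00 + 87.20·353.0) / (Q + 87.20) = 68
→ Q = 87.20·(353.0 − 68)/(68 − 21.00) = 528.8 L/s.

529 L/s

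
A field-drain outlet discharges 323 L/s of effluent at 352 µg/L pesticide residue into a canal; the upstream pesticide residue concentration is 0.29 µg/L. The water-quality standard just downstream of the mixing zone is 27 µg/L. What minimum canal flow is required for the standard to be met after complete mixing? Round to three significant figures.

3930 L/s

Set C_mix = 27: (Q·0.2900 + 323.0·352.0) / (Q + 323.0) = 27
→ Q = 323.0·(352.0 − 27)/(27 − 0.2900) = 3930 L/s.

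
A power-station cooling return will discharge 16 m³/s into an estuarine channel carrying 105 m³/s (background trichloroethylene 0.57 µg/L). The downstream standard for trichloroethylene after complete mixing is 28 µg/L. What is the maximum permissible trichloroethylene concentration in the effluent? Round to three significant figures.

At the limit, (Qr·Cr + Qe·Cₑ)/(Qr + Qe) = 28:
Cₑ = (121.0·28 − 105.0·0.5700) / 16.00 = 208.0 µg/L.

208 µg/L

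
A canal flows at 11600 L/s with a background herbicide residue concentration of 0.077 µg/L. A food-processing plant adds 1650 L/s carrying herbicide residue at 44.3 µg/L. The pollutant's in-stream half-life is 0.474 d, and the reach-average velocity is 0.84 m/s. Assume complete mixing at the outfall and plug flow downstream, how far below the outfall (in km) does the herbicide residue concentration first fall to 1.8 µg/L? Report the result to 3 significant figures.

56.2 km

After mixing, C = (11600·0.07700 + 1650·44.30) / 13250 = 73990/13250 = 5.584 µg/L.
Half-life 0.474 d → k = ln 2 / 0.474 = 1.462 d⁻¹.
Set 5.584·exp(−k·t) = 1.8 → t = ln(5.584/1.8)/k = 66890 s = 18.58 h.
Distance = v·t = 0.84·66890 = 56190 m = 56.19 km.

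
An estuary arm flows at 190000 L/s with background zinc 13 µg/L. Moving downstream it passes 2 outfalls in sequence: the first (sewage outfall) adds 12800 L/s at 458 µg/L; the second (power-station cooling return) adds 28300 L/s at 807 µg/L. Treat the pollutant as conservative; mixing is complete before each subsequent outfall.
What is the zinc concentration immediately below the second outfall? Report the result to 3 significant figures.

135 µg/L

Outfall 1: combined Q = 202800 L/s; C = (190000·13.00 + 12800·458.0)/202800 = 41.09 µg/L.
Outfall 2: combined Q = 231100 L/s; C = (202800·41.09 + 28300·807.0)/231100 = 134.9 µg/L.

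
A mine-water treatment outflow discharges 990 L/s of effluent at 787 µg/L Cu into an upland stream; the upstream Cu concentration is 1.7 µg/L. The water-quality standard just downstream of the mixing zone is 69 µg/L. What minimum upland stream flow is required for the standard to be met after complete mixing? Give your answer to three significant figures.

10600 L/s

Set C_mix = 69: (Q·1.700 + 990.0·787.0) / (Q + 990.0) = 69
→ Q = 990.0·(787.0 − 69)/(69 − 1.700) = 10560 L/s.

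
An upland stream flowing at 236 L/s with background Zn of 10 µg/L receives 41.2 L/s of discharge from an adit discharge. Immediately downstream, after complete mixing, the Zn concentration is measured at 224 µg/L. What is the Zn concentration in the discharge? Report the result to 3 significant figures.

Mass balance: 236.0·10.00 + 41.20·Cₑ = 277.2·224.0
→ Cₑ = (277.2·224.0 − 236.0·10.00) / 41.20 = 1450 µg/L.

1450 µg/L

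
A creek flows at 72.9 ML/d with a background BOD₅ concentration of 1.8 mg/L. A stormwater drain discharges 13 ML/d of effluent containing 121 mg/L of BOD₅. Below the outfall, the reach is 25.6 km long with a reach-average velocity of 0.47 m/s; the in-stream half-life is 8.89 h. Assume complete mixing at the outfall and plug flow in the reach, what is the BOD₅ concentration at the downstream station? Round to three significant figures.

Mixed concentration C = ΣQC/ΣQ = (72.90·1.800 + 13.00·121.0) / 85.90 = 1704/85.90 = 19.84 mg/L.
Travel time t = 25.6·1000 / 0.47 = 54470 s = 15.13 h.
Half-life 8.89 h → k = ln 2 / 8.89 = 0.07797 h⁻¹ = 1.871 d⁻¹.
Applying C = C₀e^(−kt): 19.84 × 0.3074 = 6.098 mg/L.

6.10 mg/L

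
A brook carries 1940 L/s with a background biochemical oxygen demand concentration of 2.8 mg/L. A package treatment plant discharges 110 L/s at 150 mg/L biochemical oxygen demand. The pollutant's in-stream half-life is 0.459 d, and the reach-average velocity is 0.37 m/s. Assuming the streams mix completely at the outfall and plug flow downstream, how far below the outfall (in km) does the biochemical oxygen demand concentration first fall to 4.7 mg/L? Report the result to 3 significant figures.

17.4 km

Mass balance: C = (1940·2.800 + 110.0·150.0) / 2050 = 21930/2050 = 10.70 mg/L.
Half-life 0.459 d → k = ln 2 / 0.459 = 1.510 d⁻¹.
Set 10.70·exp(−k·t) = 4.7 → t = ln(10.70/4.7)/k = 47060 s = 13.07 h.
Distance = v·t = 0.37·47060 = 17410 m = 17.41 km.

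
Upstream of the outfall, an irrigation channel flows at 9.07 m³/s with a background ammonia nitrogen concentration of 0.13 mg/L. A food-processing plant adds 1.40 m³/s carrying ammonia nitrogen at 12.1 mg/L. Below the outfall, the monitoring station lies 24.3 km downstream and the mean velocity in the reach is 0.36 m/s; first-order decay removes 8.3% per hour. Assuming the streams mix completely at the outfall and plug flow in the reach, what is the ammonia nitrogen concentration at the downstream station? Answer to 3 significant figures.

0.341 mg/L

After mixing, C = (9.070·0.1300 + 1.400·12.10) / 10.47 = 18.12/10.47 = 1.731 mg/L.
Travel time t = 24.3·1000 / 0.36 = 67500 s = 18.75 h.
8.3%/h lost → k = −ln(1 − 0.083) = 0.08665 h⁻¹.
Applying C = C₀e^(−kt): 1.731 × 0.1970 = 0.3409 mg/L.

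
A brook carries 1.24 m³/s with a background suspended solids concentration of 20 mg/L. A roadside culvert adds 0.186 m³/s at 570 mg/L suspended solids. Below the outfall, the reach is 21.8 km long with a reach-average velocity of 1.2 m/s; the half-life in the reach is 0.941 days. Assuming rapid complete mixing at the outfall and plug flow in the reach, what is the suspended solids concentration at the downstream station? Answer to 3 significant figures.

78.6 mg/L

After mixing, C = (1.240·20.00 + 0.1860·570.0) / 1.426 = 130.8/1.426 = 91.74 mg/L.
Travel time t = 21.8·1000 / 1.2 = 18170 s = 5.046 h.
Half-life 0.941 d → k = ln 2 / 0.941 = 0.7366 d⁻¹.
First-order decay: C = 91.74·exp(−k·t) = 91.74·0.8565 = 78.58 mg/L.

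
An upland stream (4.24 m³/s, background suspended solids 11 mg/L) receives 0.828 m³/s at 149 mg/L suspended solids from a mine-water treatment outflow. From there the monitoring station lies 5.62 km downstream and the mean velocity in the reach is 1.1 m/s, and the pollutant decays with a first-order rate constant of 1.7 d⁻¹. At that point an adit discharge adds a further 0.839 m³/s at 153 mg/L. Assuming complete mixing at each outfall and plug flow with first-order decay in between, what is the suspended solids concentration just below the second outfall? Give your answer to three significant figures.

Mixed concentration C = ΣQC/ΣQ = (4.240·11.00 + 0.8280·149.0) / 5.068 = 170.0/5.068 = 33.55 mg/L; combined flow 5.068 m³/s.
Travel time t = 5.62·1000 / 1.1 = 5109 s = 1.419 h.
First-order decay: C = 33.55·exp(−k·t) = 33.55·0.9044 = 30.34 mg/L.
Second outfall: C = (5.068·30.34 + 0.8390·153.0)/5.907 = 47.76 mg/L.

47.8 mg/L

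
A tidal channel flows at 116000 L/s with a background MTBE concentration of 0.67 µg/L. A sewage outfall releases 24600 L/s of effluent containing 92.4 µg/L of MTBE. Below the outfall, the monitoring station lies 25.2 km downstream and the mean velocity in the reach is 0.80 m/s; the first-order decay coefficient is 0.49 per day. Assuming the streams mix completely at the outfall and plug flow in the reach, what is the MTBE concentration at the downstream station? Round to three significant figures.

14.0 µg/L

After mixing, C = (116000·0.6700 + 24600·92.40) / 140600 = 2351000/140600 = 16.72 µg/L.
Travel time t = 25.2·1000 / 0.80 = 31500 s = 8.750 h.
Decay over the reach: 16.72·exp(−kt) = 16.72·0.8364 = 13.98 µg/L.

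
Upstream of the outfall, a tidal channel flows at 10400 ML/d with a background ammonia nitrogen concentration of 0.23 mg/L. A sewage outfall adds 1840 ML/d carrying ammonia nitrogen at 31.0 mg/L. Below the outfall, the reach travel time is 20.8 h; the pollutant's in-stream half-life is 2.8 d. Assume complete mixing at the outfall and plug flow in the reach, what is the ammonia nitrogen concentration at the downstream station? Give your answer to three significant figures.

After mixing, C = (10400·0.2300 + 1840·31.00) / 12240 = 59430/12240 = 4.856 mg/L.
Half-life 2.8 d → k = ln 2 / 2.8 = 0.2476 d⁻¹.
Applying C = C₀e^(−kt): 4.856 × 0.8069 = 3.918 mg/L.

3.92 mg/L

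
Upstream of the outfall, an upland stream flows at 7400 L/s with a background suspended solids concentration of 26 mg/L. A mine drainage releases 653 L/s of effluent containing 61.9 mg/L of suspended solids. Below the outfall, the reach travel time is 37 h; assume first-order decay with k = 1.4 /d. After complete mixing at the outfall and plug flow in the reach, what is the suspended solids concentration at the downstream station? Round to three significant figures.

Flow-weighted average: C = (7400·26.00 + 653.0·61.90) / 8053 = 232800/8053 = 28.91 mg/L.
Applying C = C₀e^(−kt): 28.91 × 0.1155 = 3.340 mg/L.

3.34 mg/L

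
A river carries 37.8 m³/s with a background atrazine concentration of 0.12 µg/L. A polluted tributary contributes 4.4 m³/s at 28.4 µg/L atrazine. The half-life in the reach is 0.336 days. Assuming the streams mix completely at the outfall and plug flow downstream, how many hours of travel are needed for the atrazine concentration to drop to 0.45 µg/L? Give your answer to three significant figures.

Mass balance: C = (37.80·0.1200 + 4.400·28.40) / 42.20 = 129.5/42.20 = 3.069 µg/L.
Half-life 0.336 d → k = ln 2 / 0.336 = 2.063 d⁻¹.
3.069·exp(−k·t) = 0.45 → t = ln(3.069/0.45)/k = 80400 s = 22.33 h.

22.3 h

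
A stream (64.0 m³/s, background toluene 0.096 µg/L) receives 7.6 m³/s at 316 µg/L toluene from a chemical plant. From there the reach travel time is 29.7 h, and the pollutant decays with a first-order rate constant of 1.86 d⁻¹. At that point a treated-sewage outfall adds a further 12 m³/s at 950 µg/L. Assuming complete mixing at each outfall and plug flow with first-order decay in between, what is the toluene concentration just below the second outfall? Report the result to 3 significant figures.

Conservation of mass: C = (64.00·0.09600 + 7.600·316.0) / 71.60 = 2408/71.60 = 33.63 µg/L; combined flow 71.60 m³/s.
Applying C = C₀e^(−kt): 33.63 × 0.1001 = 3.366 µg/L.
At the second outfall, C = (71.60·3.366 + 12.00·950.0) / (71.60 + 12.00) = 139.2 µg/L.

139 µg/L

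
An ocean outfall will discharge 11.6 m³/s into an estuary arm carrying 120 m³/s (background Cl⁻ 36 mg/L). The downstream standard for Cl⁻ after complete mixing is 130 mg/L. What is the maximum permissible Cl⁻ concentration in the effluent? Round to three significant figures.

1100 mg/L

At the limit, (Qr·Cr + Qe·Cₑ)/(Qr + Qe) = 130:
Cₑ = (131.6·130 − 120.0·36.00) / 11.60 = 1102 mg/L.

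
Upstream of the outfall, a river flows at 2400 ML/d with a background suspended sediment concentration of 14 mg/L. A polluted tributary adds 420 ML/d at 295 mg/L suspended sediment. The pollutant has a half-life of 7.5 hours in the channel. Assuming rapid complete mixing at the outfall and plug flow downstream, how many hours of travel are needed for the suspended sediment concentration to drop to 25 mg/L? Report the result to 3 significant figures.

After mixing, C = (2400·14.00 + 420.0·295.0) / 2820 = 157500/2820 = 55.85 mg/L.
Half-life 7.5 h → k = ln 2 / 7.5 = 0.09242 h⁻¹ = 2.218 d⁻¹.
55.85·exp(−k·t) = 25 → t = ln(55.85/25)/k = 31310 s = 8.697 h.

8.70 h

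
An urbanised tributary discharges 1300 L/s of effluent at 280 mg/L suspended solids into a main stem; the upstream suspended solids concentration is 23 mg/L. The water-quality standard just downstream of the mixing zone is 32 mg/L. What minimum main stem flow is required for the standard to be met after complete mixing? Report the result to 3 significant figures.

35800 L/s

Set C_mix = 32: (Q·23.00 + 1300·280.0) / (Q + 1300) = 32
→ Q = 1300·(280.0 − 32)/(32 − 23.00) = 35820 L/s.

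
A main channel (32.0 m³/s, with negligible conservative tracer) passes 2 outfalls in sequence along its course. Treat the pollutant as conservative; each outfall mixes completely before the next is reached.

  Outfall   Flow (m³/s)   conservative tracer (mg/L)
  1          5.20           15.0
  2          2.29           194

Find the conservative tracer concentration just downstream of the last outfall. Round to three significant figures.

13.2 mg/L

Below outfall 1: Q → 37.20 m³/s, C = (32.00·0 + 5.200·15.00)/37.20 = 2.097 mg/L.
Below outfall 2: Q → 39.49 m³/s, C = (37.20·2.097 + 2.290·194.0)/39.49 = 13.23 mg/L.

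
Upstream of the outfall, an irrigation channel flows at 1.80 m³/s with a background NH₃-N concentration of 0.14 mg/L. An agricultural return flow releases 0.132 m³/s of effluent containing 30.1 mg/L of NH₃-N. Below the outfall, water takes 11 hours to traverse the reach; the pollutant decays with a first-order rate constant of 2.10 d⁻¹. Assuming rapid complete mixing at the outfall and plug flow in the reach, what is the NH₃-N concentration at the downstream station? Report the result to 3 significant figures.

0.835 mg/L

After mixing, C = (1.800·0.1400 + 0.1320·30.10) / 1.932 = 4.225/1.932 = 2.187 mg/L.
Decay over the reach: 2.187·exp(−kt) = 2.187·0.3819 = 0.8353 mg/L.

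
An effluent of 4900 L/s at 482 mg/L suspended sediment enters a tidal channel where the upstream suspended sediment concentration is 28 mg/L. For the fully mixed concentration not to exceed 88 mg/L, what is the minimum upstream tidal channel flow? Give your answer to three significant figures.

32200 L/s

Set C_mix = 88: (Q·28.00 + 4900·482.0) / (Q + 4900) = 88
→ Q = 4900·(482.0 − 88)/(88 − 28.00) = 32180 L/s.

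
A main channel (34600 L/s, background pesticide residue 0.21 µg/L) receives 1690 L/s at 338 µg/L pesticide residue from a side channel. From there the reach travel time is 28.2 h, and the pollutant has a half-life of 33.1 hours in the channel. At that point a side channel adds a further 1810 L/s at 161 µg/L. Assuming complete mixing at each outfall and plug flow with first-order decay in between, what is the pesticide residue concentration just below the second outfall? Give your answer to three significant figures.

After mixing, C = (34600·0.2100 + 1690·338.0) / 36290 = 578500/36290 = 15.94 µg/L; combined flow 36290 L/s.
Half-life 33.1 h → k = ln 2 / 33.1 = 0.02094 h⁻¹ = 0.5026 d⁻¹.
First-order decay: C = 15.94·exp(−k·t) = 15.94·0.5540 = 8.832 µg/L.
Second outfall: C = (36290·8.832 + 1810·161.0)/38100 = 16.06 µg/L.

16.1 µg/L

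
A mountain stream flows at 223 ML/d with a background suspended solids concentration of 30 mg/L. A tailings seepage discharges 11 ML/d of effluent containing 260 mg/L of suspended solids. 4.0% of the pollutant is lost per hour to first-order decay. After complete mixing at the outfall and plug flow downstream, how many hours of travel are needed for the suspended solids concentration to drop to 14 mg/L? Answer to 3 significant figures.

26.2 h

Conservation of mass: C = (223.0·30.00 + 11.00·260.0) / 234.0 = 9550/234.0 = 40.81 mg/L.
4.0%/h lost → k = −ln(1 − 0.04) = 0.04082 h⁻¹.
40.81·exp(−k·t) = 14 → t = ln(40.81/14)/k = 94350 s = 26.21 h.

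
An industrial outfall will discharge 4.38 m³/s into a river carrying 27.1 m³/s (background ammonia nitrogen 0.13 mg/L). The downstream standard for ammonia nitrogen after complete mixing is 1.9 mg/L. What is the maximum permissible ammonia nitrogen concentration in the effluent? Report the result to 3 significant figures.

At the limit, (Qr·Cr + Qe·Cₑ)/(Qr + Qe) = 1.9:
Cₑ = (31.48·1.9 − 27.10·0.1300) / 4.380 = 12.85 mg/L.

12.9 mg/L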